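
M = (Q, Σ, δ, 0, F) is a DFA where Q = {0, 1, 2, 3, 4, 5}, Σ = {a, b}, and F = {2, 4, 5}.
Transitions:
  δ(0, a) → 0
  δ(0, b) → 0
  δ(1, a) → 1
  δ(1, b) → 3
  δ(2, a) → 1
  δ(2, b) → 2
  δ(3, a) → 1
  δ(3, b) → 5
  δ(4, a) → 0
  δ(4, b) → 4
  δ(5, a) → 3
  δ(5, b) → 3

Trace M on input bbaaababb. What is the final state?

0

0 --b--> 0
0 --b--> 0
0 --a--> 0
0 --a--> 0
0 --a--> 0
0 --b--> 0
0 --a--> 0
0 --b--> 0
0 --b--> 0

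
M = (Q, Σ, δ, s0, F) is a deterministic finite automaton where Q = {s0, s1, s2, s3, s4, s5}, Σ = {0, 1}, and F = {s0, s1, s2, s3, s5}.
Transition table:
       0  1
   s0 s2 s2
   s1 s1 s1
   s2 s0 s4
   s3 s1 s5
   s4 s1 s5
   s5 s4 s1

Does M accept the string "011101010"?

s0 --0--> s2
s2 --1--> s4
s4 --1--> s5
s5 --1--> s1
s1 --0--> s1
s1 --1--> s1
s1 --0--> s1
s1 --1--> s1
s1 --0--> s1
End in state s1, which is an accepting state.

accepted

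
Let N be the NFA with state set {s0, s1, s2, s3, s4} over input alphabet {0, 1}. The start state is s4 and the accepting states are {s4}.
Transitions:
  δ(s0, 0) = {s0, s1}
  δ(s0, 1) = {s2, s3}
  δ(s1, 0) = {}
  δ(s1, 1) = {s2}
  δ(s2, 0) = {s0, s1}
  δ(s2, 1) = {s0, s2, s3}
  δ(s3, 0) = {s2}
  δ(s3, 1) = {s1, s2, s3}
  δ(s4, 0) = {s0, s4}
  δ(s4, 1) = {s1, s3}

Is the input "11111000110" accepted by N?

rejected

Start: {s4}
read 1: {s1, s3}
read 1: {s1, s2, s3}
read 1: {s0, s1, s2, s3}
read 1: {s0, s1, s2, s3}
read 1: {s0, s1, s2, s3}
read 0: {s0, s1, s2}
read 0: {s0, s1}
read 0: {s0, s1}
read 1: {s2, s3}
read 1: {s0, s1, s2, s3}
read 0: {s0, s1, s2}
Reachable ∩ accepting = {} — empty.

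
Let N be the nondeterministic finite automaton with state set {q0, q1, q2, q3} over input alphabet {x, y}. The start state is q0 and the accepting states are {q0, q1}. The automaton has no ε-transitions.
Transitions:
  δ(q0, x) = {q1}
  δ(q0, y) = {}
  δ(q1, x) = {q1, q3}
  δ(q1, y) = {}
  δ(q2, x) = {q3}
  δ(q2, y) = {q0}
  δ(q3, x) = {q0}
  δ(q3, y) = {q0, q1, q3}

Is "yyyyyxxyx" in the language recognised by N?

Start: {q0}
read y: {}
The reachable set is empty and stays empty for the remaining 8 symbols.
Reachable ∩ accepting = {} — empty.

rejected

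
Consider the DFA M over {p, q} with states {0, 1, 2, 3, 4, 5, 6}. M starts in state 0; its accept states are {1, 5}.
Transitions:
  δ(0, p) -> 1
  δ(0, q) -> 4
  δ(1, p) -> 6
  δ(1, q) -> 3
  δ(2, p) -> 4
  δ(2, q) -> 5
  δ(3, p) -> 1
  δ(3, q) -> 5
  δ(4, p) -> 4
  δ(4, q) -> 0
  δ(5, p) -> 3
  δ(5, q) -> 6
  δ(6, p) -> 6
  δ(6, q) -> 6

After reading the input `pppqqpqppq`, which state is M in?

0 --p--> 1
1 --p--> 6
6 --p--> 6
6 --q--> 6
6 --q--> 6
6 --p--> 6
6 --q--> 6
6 --p--> 6
6 --p--> 6
6 --q--> 6

6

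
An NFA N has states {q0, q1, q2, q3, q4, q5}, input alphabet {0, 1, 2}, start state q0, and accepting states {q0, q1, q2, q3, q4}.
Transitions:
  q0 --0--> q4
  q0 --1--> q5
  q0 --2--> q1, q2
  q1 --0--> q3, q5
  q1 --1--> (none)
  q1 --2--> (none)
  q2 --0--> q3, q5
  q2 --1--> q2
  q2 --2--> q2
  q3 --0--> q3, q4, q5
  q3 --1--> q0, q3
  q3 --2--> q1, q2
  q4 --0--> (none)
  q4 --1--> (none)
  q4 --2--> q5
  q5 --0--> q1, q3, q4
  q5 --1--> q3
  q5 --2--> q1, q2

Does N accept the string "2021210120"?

accepted

Start: {q0}
read 2: {q1, q2}
read 0: {q3, q5}
read 2: {q1, q2}
read 1: {q2}
read 2: {q2}
read 1: {q2}
read 0: {q3, q5}
read 1: {q0, q3}
read 2: {q1, q2}
read 0: {q3, q5}
Reachable ∩ accepting = {q3} — nonempty.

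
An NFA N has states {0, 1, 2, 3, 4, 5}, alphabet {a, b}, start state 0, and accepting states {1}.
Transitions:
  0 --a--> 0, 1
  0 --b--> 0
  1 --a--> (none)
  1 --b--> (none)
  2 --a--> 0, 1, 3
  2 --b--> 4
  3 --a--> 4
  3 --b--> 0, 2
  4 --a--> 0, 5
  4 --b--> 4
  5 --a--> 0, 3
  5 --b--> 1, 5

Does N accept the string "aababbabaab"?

Start: {0}
read a: {0, 1}
read a: {0, 1}
read b: {0}
read a: {0, 1}
read b: {0}
read b: {0}
read a: {0, 1}
read b: {0}
read a: {0, 1}
read a: {0, 1}
read b: {0}
Reachable ∩ accepting = {} — empty.

rejected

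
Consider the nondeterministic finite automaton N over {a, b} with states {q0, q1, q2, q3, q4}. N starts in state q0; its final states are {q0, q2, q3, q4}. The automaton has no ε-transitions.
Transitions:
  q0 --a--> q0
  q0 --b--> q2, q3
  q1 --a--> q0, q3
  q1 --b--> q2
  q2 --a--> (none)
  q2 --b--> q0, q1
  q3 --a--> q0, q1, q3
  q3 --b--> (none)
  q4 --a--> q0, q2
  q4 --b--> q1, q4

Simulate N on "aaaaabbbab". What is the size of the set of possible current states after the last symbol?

Start: {q0}
read a: {q0}
read a: {q0}
read a: {q0}
read a: {q0}
read a: {q0}
read b: {q2, q3}
read b: {q0, q1}
read b: {q2, q3}
read a: {q0, q1, q3}
read b: {q2, q3}
Final reachable set {q2, q3} has 2 states.

2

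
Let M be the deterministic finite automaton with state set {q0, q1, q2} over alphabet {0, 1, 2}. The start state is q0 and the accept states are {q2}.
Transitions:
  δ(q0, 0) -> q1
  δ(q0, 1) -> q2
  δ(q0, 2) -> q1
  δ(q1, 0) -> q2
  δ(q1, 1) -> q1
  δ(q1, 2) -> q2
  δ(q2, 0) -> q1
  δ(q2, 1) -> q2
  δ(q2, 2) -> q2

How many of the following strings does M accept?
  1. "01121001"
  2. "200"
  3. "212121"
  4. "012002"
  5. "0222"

"01121001": accepted
"200": rejected
"212121": accepted
"012002": accepted
"0222": accepted

4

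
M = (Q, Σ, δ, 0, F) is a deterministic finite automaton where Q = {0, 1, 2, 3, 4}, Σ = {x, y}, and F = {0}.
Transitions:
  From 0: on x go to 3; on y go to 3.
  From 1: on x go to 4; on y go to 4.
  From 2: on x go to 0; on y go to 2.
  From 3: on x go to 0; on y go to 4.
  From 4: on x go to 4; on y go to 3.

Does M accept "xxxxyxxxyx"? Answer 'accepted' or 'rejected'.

accepted

0 --x--> 3
3 --x--> 0
0 --x--> 3
3 --x--> 0
0 --y--> 3
3 --x--> 0
0 --x--> 3
3 --x--> 0
0 --y--> 3
3 --x--> 0
End in state 0, which is an accepting state.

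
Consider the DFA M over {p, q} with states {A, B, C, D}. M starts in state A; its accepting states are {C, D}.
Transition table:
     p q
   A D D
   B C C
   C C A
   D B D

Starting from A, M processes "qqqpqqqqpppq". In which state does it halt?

A --q--> D
D --q--> D
D --q--> D
D --p--> B
B --q--> C
C --q--> A
A --q--> D
D --q--> D
D --p--> B
B --p--> C
C --p--> C
C --q--> A

A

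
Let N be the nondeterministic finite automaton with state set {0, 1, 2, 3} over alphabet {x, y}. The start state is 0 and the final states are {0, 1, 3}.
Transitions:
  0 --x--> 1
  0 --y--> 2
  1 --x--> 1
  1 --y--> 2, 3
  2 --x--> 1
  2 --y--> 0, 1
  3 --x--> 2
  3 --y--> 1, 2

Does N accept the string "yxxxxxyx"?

Start: {0}
read y: {2}
read x: {1}
read x: {1}
read x: {1}
read x: {1}
read x: {1}
read y: {2, 3}
read x: {1, 2}
Reachable ∩ accepting = {1} — nonempty.

accepted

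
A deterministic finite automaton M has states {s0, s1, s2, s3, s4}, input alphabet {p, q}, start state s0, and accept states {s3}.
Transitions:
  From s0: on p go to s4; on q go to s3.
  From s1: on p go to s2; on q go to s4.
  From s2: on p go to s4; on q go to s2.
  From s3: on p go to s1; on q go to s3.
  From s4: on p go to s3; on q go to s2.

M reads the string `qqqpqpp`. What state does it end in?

s1

s0 --q--> s3
s3 --q--> s3
s3 --q--> s3
s3 --p--> s1
s1 --q--> s4
s4 --p--> s3
s3 --p--> s1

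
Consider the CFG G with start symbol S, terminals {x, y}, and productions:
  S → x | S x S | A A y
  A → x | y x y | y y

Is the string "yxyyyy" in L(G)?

S ⇒ AAy ⇒ yxyAy ⇒ yxyyyy

yes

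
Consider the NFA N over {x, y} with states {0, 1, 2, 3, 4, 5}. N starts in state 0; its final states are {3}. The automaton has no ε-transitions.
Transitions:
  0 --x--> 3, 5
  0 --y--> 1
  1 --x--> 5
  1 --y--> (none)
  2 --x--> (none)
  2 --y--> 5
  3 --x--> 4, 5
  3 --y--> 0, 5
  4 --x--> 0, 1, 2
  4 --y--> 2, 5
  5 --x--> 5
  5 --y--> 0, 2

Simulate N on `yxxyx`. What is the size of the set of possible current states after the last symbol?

2

Start: {0}
read y: {1}
read x: {5}
read x: {5}
read y: {0, 2}
read x: {3, 5}
Final reachable set {3, 5} has 2 states.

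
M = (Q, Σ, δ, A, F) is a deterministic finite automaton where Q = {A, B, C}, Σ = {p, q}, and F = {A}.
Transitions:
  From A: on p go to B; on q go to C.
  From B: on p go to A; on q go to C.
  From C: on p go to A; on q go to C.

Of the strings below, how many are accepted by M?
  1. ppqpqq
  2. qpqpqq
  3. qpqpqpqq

ppqpqq: rejected
qpqpqq: rejected
qpqpqpqq: rejected

0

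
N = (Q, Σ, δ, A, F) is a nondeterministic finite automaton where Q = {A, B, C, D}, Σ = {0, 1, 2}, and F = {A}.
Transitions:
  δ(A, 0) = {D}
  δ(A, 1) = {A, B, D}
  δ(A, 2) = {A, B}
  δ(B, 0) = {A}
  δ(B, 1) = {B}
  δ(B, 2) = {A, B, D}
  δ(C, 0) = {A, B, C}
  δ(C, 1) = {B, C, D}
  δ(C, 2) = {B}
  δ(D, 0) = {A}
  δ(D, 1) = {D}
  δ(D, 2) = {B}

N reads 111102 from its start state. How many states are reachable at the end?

Start: {A}
read 1: {A, B, D}
read 1: {A, B, D}
read 1: {A, B, D}
read 1: {A, B, D}
read 0: {A, D}
read 2: {A, B}
Final reachable set {A, B} has 2 states.

2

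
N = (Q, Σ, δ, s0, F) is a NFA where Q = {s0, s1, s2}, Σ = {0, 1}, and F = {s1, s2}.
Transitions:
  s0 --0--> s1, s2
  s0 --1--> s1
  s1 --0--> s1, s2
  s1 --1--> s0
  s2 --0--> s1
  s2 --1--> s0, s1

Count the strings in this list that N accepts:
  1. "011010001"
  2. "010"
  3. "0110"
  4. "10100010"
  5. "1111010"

"011010001": accepted
"010": accepted
"0110": accepted
"10100010": accepted
"1111010": accepted

5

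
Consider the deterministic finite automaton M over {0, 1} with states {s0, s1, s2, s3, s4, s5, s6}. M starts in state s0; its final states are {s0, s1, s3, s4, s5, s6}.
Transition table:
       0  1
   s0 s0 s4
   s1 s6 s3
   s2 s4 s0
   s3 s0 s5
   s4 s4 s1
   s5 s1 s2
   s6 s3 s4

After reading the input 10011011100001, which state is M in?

s4

s0 --1--> s4
s4 --0--> s4
s4 --0--> s4
s4 --1--> s1
s1 --1--> s3
s3 --0--> s0
s0 --1--> s4
s4 --1--> s1
s1 --1--> s3
s3 --0--> s0
s0 --0--> s0
s0 --0--> s0
s0 --0--> s0
s0 --1--> s4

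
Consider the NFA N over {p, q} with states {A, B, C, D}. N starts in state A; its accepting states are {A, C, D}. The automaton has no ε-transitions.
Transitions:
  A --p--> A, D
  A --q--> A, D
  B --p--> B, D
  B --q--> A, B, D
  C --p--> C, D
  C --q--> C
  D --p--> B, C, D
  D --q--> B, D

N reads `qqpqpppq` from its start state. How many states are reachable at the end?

Start: {A}
read q: {A, D}
read q: {A, B, D}
read p: {A, B, C, D}
read q: {A, B, C, D}
read p: {A, B, C, D}
read p: {A, B, C, D}
read p: {A, B, C, D}
read q: {A, B, C, D}
Final reachable set {A, B, C, D} has 4 states.

4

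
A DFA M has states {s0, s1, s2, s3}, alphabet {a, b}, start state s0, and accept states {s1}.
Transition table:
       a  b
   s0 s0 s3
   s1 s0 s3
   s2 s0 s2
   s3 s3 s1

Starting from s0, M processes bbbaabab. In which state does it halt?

s3

s0 --b--> s3
s3 --b--> s1
s1 --b--> s3
s3 --a--> s3
s3 --a--> s3
s3 --b--> s1
s1 --a--> s0
s0 --b--> s3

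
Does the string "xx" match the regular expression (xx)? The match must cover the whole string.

Split as x·x: x matches x and x matches x.

yes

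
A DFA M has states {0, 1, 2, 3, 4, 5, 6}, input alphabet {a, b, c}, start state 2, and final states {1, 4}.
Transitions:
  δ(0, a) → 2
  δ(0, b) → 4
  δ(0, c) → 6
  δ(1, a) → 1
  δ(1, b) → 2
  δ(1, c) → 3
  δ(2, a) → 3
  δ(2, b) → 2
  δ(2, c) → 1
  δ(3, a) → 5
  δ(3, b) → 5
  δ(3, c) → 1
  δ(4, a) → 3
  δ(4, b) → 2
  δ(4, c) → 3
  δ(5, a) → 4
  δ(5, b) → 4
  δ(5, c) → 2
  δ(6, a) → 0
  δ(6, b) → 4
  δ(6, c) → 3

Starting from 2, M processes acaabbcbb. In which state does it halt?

2

2 --a--> 3
3 --c--> 1
1 --a--> 1
1 --a--> 1
1 --b--> 2
2 --b--> 2
2 --c--> 1
1 --b--> 2
2 --b--> 2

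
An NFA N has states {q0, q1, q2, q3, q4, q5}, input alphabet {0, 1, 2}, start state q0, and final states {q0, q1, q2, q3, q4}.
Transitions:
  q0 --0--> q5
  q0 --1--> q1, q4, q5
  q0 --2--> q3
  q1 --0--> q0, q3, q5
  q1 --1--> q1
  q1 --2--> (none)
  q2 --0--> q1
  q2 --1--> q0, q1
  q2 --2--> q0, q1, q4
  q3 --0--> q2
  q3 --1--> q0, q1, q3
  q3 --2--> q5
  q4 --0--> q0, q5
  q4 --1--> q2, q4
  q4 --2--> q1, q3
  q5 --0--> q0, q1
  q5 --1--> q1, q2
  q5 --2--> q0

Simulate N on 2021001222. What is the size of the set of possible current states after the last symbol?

Start: {q0}
read 2: {q3}
read 0: {q2}
read 2: {q0, q1, q4}
read 1: {q1, q2, q4, q5}
read 0: {q0, q1, q3, q5}
read 0: {q0, q1, q2, q3, q5}
read 1: {q0, q1, q2, q3, q4, q5}
read 2: {q0, q1, q3, q4, q5}
read 2: {q0, q1, q3, q5}
read 2: {q0, q3, q5}
Final reachable set {q0, q3, q5} has 3 states.

3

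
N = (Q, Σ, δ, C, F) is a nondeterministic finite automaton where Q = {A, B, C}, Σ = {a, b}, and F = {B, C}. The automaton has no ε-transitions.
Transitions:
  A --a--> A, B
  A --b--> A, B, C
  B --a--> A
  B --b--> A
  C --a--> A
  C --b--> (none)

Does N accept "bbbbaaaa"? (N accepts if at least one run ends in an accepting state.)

rejected

Start: {C}
read b: {}
The reachable set is empty and stays empty for the remaining 7 symbols.
Reachable ∩ accepting = {} — empty.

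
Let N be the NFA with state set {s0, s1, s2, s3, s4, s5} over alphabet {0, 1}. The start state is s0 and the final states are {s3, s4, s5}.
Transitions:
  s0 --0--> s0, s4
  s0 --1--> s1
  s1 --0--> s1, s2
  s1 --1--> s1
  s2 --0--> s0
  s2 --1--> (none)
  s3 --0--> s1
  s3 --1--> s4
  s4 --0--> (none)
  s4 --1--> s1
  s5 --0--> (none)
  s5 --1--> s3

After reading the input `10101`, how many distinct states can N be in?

1

Start: {s0}
read 1: {s1}
read 0: {s1, s2}
read 1: {s1}
read 0: {s1, s2}
read 1: {s1}
Final reachable set {s1} has 1 state.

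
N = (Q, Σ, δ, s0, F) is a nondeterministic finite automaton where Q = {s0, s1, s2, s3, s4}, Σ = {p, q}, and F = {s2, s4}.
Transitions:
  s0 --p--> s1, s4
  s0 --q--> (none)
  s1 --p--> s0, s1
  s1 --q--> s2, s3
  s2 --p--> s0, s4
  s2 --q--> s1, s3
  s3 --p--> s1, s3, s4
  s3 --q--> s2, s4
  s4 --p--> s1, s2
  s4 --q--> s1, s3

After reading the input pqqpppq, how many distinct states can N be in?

Start: {s0}
read p: {s1, s4}
read q: {s1, s2, s3}
read q: {s1, s2, s3, s4}
read p: {s0, s1, s2, s3, s4}
read p: {s0, s1, s2, s3, s4}
read p: {s0, s1, s2, s3, s4}
read q: {s1, s2, s3, s4}
Final reachable set {s1, s2, s3, s4} has 4 states.

4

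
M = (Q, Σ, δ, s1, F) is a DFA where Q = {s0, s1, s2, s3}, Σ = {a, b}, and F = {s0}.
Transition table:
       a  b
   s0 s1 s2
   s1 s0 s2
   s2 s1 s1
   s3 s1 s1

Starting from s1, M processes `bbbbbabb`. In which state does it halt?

s1

s1 --b--> s2
s2 --b--> s1
s1 --b--> s2
s2 --b--> s1
s1 --b--> s2
s2 --a--> s1
s1 --b--> s2
s2 --b--> s1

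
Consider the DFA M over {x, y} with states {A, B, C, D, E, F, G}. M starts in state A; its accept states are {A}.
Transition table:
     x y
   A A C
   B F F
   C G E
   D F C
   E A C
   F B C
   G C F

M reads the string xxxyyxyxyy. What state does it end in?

A --x--> A
A --x--> A
A --x--> A
A --y--> C
C --y--> E
E --x--> A
A --y--> C
C --x--> G
G --y--> F
F --y--> C

C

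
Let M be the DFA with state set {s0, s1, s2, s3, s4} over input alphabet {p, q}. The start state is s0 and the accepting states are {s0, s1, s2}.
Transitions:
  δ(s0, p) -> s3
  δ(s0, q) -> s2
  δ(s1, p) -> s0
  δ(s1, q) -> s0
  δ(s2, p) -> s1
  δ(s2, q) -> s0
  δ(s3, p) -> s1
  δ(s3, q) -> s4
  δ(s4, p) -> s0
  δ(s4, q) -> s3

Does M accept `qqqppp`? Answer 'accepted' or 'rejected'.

rejected

s0 --q--> s2
s2 --q--> s0
s0 --q--> s2
s2 --p--> s1
s1 --p--> s0
s0 --p--> s3
End in state s3, which is not an accepting state.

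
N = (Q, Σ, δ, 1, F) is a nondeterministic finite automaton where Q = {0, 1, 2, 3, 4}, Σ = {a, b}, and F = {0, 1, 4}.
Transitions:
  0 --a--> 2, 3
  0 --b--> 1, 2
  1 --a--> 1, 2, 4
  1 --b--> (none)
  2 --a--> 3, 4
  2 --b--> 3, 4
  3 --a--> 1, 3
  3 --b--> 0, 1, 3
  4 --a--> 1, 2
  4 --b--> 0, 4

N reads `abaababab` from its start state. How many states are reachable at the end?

4

Start: {1}
read a: {1, 2, 4}
read b: {0, 3, 4}
read a: {1, 2, 3}
read a: {1, 2, 3, 4}
read b: {0, 1, 3, 4}
read a: {1, 2, 3, 4}
read b: {0, 1, 3, 4}
read a: {1, 2, 3, 4}
read b: {0, 1, 3, 4}
Final reachable set {0, 1, 3, 4} has 4 states.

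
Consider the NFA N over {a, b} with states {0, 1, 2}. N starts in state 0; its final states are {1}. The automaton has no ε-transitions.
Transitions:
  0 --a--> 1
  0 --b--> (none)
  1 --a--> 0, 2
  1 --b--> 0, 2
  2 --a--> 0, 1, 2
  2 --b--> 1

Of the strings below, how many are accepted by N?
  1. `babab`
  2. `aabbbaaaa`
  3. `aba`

2

`babab`: rejected
`aabbbaaaa`: accepted
`aba`: accepted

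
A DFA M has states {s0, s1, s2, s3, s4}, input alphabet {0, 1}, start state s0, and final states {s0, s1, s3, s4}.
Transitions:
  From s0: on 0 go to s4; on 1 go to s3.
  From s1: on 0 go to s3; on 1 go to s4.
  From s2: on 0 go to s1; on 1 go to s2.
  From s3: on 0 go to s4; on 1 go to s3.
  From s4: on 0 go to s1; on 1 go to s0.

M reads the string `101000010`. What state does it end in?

s0 --1--> s3
s3 --0--> s4
s4 --1--> s0
s0 --0--> s4
s4 --0--> s1
s1 --0--> s3
s3 --0--> s4
s4 --1--> s0
s0 --0--> s4

s4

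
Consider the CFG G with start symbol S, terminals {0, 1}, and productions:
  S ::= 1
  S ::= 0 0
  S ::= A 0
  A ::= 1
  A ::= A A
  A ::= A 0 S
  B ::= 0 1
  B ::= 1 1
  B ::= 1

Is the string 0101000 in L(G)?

no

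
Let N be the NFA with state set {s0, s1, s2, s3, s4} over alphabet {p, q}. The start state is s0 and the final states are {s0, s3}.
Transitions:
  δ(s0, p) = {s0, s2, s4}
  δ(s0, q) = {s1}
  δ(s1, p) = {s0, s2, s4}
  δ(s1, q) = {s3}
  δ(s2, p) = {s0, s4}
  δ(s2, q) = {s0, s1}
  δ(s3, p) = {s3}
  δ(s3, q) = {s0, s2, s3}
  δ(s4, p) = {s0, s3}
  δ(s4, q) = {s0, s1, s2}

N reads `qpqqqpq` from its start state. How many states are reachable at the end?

4

Start: {s0}
read q: {s1}
read p: {s0, s2, s4}
read q: {s0, s1, s2}
read q: {s0, s1, s3}
read q: {s0, s1, s2, s3}
read p: {s0, s2, s3, s4}
read q: {s0, s1, s2, s3}
Final reachable set {s0, s1, s2, s3} has 4 states.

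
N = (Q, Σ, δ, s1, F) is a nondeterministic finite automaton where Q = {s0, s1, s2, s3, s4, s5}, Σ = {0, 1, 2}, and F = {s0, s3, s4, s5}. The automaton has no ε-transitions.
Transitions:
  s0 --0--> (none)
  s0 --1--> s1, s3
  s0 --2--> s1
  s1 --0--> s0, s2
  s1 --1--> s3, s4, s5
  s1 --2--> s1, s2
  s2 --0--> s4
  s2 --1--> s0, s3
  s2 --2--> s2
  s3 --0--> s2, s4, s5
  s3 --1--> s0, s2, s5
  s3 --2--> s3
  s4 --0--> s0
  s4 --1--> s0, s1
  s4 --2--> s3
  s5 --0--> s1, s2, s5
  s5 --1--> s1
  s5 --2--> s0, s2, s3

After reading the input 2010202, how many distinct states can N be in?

4

Start: {s1}
read 2: {s1, s2}
read 0: {s0, s2, s4}
read 1: {s0, s1, s3}
read 0: {s0, s2, s4, s5}
read 2: {s0, s1, s2, s3}
read 0: {s0, s2, s4, s5}
read 2: {s0, s1, s2, s3}
Final reachable set {s0, s1, s2, s3} has 4 states.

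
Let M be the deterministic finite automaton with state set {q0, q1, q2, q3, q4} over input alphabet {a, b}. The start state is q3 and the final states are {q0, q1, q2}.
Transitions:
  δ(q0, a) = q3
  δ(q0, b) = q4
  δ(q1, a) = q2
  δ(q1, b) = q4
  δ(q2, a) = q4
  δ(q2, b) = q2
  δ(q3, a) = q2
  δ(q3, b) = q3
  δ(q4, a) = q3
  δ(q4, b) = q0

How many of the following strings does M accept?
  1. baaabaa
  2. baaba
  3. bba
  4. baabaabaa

1

baaabaa: rejected
baaba: rejected
bba: accepted
baabaabaa: rejected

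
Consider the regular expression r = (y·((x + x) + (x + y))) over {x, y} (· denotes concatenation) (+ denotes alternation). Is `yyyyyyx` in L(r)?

no

No split of yyyyyyx into u·v has y matching u and ((x+x)+(x+y)) matching v.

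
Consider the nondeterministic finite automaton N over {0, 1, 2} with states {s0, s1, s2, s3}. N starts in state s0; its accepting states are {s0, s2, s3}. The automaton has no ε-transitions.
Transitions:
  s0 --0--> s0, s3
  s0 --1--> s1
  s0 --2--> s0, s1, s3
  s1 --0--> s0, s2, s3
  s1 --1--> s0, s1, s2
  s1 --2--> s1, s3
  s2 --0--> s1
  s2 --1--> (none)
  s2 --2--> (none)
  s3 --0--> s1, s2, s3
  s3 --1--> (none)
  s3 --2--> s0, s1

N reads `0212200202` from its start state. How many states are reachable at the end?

Start: {s0}
read 0: {s0, s3}
read 2: {s0, s1, s3}
read 1: {s0, s1, s2}
read 2: {s0, s1, s3}
read 2: {s0, s1, s3}
read 0: {s0, s1, s2, s3}
read 0: {s0, s1, s2, s3}
read 2: {s0, s1, s3}
read 0: {s0, s1, s2, s3}
read 2: {s0, s1, s3}
Final reachable set {s0, s1, s3} has 3 states.

3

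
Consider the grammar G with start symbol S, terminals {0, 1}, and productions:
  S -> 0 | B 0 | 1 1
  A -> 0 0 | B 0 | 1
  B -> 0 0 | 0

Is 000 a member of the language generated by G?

S ⇒ B0 ⇒ 000

yes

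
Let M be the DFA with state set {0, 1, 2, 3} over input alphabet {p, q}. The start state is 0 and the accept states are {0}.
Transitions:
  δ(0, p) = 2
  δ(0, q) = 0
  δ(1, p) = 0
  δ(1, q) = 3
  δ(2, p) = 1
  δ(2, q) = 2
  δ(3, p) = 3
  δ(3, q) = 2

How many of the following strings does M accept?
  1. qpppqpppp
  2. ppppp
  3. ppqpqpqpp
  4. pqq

qpppqpppp: rejected
ppppp: rejected
ppqpqpqpp: rejected
pqq: rejected

0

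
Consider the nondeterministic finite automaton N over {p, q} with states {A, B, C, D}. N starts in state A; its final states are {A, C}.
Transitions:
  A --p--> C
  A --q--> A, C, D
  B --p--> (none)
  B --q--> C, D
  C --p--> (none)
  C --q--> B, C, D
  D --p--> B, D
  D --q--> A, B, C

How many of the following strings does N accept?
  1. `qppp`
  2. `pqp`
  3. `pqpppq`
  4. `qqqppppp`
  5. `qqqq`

2

`qppp`: rejected
`pqp`: rejected
`pqpppq`: accepted
`qqqppppp`: rejected
`qqqq`: accepted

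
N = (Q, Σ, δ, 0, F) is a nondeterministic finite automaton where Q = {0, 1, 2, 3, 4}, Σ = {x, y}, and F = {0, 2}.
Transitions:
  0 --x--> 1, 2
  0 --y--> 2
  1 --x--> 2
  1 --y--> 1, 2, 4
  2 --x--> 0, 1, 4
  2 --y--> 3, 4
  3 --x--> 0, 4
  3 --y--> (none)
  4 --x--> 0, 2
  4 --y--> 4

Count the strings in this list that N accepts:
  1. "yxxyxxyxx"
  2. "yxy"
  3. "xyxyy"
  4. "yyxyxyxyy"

"yxxyxxyxx": accepted
"yxy": accepted
"xyxyy": accepted
"yyxyxyxyy": accepted

4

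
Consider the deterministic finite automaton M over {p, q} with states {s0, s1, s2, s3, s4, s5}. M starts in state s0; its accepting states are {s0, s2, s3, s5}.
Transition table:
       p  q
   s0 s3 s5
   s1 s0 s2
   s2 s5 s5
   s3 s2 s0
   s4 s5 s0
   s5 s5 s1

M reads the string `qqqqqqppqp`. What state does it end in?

s0

s0 --q--> s5
s5 --q--> s1
s1 --q--> s2
s2 --q--> s5
s5 --q--> s1
s1 --q--> s2
s2 --p--> s5
s5 --p--> s5
s5 --q--> s1
s1 --p--> s0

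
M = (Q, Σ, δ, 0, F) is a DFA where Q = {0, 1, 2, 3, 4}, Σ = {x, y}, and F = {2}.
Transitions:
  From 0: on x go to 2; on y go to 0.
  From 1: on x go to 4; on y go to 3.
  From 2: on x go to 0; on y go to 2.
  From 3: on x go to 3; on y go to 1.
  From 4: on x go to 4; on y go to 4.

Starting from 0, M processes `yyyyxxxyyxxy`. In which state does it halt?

0 --y--> 0
0 --y--> 0
0 --y--> 0
0 --y--> 0
0 --x--> 2
2 --x--> 0
0 --x--> 2
2 --y--> 2
2 --y--> 2
2 --x--> 0
0 --x--> 2
2 --y--> 2

2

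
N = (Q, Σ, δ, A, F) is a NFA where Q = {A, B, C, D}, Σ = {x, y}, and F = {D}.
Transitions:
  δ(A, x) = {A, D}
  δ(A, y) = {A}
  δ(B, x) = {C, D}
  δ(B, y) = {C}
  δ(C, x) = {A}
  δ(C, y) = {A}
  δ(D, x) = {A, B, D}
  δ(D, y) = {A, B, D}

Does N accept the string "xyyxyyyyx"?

accepted

Start: {A}
read x: {A, D}
read y: {A, B, D}
read y: {A, B, C, D}
read x: {A, B, C, D}
read y: {A, B, C, D}
read y: {A, B, C, D}
read y: {A, B, C, D}
read y: {A, B, C, D}
read x: {A, B, C, D}
Reachable ∩ accepting = {D} — nonempty.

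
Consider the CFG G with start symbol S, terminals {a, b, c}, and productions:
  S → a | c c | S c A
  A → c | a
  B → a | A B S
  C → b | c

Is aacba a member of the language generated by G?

no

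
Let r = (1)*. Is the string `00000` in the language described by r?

00000 cannot be split into zero or more pieces each matching 1.

no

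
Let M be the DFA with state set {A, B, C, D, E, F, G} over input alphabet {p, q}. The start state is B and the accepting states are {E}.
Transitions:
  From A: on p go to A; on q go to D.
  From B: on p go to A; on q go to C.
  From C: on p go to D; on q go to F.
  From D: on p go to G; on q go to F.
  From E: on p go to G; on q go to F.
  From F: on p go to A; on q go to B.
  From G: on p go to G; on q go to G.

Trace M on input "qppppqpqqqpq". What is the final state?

G

B --q--> C
C --p--> D
D --p--> G
G --p--> G
G --p--> G
G --q--> G
G --p--> G
G --q--> G
G --q--> G
G --q--> G
G --p--> G
G --q--> G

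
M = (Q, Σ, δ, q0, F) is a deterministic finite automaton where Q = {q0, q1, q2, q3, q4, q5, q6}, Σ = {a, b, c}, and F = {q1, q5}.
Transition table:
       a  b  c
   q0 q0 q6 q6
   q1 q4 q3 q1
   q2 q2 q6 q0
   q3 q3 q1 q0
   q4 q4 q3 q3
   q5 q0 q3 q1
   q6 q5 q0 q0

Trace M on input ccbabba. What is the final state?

q4

q0 --c--> q6
q6 --c--> q0
q0 --b--> q6
q6 --a--> q5
q5 --b--> q3
q3 --b--> q1
q1 --a--> q4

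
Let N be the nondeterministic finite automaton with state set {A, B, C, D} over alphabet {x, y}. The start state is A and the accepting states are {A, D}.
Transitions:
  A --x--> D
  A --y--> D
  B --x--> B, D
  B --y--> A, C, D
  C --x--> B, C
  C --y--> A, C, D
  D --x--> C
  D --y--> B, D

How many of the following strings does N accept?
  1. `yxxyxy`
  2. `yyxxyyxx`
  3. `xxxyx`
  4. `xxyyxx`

4

`yxxyxy`: accepted
`yyxxyyxx`: accepted
`xxxyx`: accepted
`xxyyxx`: accepted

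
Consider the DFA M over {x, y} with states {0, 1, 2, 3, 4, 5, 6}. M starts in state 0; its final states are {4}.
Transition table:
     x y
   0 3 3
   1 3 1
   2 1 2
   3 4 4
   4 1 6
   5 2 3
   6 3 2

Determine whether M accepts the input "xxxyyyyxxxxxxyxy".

accepted

0 --x--> 3
3 --x--> 4
4 --x--> 1
1 --y--> 1
1 --y--> 1
1 --y--> 1
1 --y--> 1
1 --x--> 3
3 --x--> 4
4 --x--> 1
1 --x--> 3
3 --x--> 4
4 --x--> 1
1 --y--> 1
1 --x--> 3
3 --y--> 4
End in state 4, which is an accepting state.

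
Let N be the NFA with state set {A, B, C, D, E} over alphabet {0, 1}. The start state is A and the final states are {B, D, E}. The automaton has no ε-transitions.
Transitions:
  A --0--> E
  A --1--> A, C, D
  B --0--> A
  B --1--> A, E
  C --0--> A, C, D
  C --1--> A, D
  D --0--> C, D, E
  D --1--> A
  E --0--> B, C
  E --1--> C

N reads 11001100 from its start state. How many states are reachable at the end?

5

Start: {A}
read 1: {A, C, D}
read 1: {A, C, D}
read 0: {A, C, D, E}
read 0: {A, B, C, D, E}
read 1: {A, C, D, E}
read 1: {A, C, D}
read 0: {A, C, D, E}
read 0: {A, B, C, D, E}
Final reachable set {A, B, C, D, E} has 5 states.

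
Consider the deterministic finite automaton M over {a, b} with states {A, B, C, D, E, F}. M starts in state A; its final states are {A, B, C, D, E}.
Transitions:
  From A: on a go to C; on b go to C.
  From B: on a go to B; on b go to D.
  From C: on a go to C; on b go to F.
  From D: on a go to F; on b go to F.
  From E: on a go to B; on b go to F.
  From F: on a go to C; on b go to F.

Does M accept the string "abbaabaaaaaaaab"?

A --a--> C
C --b--> F
F --b--> F
F --a--> C
C --a--> C
C --b--> F
F --a--> C
C --a--> C
C --a--> C
C --a--> C
C --a--> C
C --a--> C
C --a--> C
C --a--> C
C --b--> F
End in state F, which is not an accepting state.

rejected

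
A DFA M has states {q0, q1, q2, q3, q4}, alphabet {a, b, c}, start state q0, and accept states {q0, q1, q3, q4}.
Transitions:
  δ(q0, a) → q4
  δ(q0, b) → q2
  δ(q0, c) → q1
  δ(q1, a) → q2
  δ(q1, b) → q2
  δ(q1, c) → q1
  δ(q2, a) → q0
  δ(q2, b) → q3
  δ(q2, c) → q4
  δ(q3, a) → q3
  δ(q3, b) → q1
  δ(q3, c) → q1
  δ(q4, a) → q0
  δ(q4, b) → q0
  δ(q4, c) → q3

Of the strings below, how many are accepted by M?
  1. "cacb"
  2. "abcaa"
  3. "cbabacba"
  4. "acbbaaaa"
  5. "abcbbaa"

"cacb": accepted
"abcaa": accepted
"cbabacba": accepted
"acbbaaaa": accepted
"abcbbaa": accepted

5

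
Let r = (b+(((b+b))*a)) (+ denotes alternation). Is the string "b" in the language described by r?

The left alternative b matches b.

yes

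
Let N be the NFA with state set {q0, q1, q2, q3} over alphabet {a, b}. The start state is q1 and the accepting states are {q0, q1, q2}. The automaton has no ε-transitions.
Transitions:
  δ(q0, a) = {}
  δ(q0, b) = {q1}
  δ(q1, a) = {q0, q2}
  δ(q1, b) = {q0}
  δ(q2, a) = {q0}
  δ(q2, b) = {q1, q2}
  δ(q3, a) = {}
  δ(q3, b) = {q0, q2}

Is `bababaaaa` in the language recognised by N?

rejected

Start: {q1}
read b: {q0}
read a: {}
The reachable set is empty and stays empty for the remaining 7 symbols.
Reachable ∩ accepting = {} — empty.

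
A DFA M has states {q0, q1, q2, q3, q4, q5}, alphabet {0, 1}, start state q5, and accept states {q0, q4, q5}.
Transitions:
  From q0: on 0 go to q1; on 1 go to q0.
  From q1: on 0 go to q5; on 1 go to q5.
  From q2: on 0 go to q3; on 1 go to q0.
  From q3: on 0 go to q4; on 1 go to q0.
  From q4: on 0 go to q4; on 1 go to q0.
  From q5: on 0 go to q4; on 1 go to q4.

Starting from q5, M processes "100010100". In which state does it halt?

q5 --1--> q4
q4 --0--> q4
q4 --0--> q4
q4 --0--> q4
q4 --1--> q0
q0 --0--> q1
q1 --1--> q5
q5 --0--> q4
q4 --0--> q4

q4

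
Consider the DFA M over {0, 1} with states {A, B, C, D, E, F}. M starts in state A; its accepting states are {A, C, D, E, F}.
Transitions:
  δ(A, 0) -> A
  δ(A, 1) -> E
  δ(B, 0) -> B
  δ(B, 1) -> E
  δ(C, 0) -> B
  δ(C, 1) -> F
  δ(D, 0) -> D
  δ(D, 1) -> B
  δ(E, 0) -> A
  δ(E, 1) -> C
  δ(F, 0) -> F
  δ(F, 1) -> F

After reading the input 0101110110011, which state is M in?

A --0--> A
A --1--> E
E --0--> A
A --1--> E
E --1--> C
C --1--> F
F --0--> F
F --1--> F
F --1--> F
F --0--> F
F --0--> F
F --1--> F
F --1--> F

F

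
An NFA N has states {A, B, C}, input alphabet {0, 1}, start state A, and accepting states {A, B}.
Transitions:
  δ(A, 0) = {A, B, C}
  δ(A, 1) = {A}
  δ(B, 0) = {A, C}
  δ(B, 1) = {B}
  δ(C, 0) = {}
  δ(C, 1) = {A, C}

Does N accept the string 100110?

Start: {A}
read 1: {A}
read 0: {A, B, C}
read 0: {A, B, C}
read 1: {A, B, C}
read 1: {A, B, C}
read 0: {A, B, C}
Reachable ∩ accepting = {A, B} — nonempty.

accepted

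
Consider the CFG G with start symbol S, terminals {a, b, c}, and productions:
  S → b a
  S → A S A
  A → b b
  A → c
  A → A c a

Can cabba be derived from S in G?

no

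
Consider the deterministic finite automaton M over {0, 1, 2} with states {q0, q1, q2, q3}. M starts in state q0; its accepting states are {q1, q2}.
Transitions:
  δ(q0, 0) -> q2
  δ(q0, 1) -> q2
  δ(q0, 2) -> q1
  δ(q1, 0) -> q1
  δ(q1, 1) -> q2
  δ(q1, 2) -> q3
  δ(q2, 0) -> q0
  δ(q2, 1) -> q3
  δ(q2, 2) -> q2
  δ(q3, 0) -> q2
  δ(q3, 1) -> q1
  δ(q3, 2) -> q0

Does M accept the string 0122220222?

q0 --0--> q2
q2 --1--> q3
q3 --2--> q0
q0 --2--> q1
q1 --2--> q3
q3 --2--> q0
q0 --0--> q2
q2 --2--> q2
q2 --2--> q2
q2 --2--> q2
End in state q2, which is an accepting state.

accepted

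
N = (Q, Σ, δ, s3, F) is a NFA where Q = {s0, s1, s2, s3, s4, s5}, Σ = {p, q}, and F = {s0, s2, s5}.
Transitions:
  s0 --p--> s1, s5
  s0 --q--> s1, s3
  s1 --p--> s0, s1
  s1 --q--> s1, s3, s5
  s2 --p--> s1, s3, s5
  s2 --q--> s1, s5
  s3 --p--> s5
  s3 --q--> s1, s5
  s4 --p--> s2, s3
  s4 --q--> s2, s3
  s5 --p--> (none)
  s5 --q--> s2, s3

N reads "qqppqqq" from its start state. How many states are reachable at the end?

4

Start: {s3}
read q: {s1, s5}
read q: {s1, s2, s3, s5}
read p: {s0, s1, s3, s5}
read p: {s0, s1, s5}
read q: {s1, s2, s3, s5}
read q: {s1, s2, s3, s5}
read q: {s1, s2, s3, s5}
Final reachable set {s1, s2, s3, s5} has 4 states.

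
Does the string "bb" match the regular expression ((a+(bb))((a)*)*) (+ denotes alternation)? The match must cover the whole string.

Split as bb·ε: (a+(bb)) matches bb and ((a)*)* matches ε.

yes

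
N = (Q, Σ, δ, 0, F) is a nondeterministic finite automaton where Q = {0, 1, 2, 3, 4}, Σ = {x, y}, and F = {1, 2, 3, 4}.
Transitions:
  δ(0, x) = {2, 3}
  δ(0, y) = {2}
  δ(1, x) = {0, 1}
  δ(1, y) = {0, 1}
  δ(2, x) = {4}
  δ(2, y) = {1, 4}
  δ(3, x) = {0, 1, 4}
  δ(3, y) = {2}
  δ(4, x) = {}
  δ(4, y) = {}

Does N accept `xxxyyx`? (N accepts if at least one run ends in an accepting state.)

accepted

Start: {0}
read x: {2, 3}
read x: {0, 1, 4}
read x: {0, 1, 2, 3}
read y: {0, 1, 2, 4}
read y: {0, 1, 2, 4}
read x: {0, 1, 2, 3, 4}
Reachable ∩ accepting = {1, 2, 3, 4} — nonempty.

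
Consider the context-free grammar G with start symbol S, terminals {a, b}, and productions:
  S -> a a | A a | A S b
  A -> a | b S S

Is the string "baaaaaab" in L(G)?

yes

S ⇒ ASb ⇒ bSSSb ⇒ baaSSb ⇒ baaaaSb ⇒ baaaaaab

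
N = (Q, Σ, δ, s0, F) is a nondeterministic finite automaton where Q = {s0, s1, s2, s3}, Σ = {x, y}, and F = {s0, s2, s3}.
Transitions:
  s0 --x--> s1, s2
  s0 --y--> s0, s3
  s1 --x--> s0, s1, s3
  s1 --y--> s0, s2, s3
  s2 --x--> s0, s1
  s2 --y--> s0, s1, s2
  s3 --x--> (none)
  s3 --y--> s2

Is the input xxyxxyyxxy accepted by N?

Start: {s0}
read x: {s1, s2}
read x: {s0, s1, s3}
read y: {s0, s2, s3}
read x: {s0, s1, s2}
read x: {s0, s1, s2, s3}
read y: {s0, s1, s2, s3}
read y: {s0, s1, s2, s3}
read x: {s0, s1, s2, s3}
read x: {s0, s1, s2, s3}
read y: {s0, s1, s2, s3}
Reachable ∩ accepting = {s0, s2, s3} — nonempty.

accepted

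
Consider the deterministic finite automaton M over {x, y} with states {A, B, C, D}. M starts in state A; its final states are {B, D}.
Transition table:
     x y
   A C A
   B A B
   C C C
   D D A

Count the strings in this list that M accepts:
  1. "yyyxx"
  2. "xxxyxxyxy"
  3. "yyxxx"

0

"yyyxx": rejected
"xxxyxxyxy": rejected
"yyxxx": rejected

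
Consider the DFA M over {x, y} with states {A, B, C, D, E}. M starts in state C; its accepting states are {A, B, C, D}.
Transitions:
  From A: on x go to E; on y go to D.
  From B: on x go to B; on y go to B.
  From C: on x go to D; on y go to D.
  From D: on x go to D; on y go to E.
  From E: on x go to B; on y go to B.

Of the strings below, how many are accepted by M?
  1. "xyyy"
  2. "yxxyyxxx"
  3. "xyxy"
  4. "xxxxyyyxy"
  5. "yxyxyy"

5

"xyyy": accepted
"yxxyyxxx": accepted
"xyxy": accepted
"xxxxyyyxy": accepted
"yxyxyy": accepted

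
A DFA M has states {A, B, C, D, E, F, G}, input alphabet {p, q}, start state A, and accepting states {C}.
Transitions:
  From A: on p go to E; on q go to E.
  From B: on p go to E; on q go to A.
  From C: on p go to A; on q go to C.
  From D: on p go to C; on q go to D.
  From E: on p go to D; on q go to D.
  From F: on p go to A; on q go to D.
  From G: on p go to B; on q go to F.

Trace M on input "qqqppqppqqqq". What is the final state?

A --q--> E
E --q--> D
D --q--> D
D --p--> C
C --p--> A
A --q--> E
E --p--> D
D --p--> C
C --q--> C
C --q--> C
C --q--> C
C --q--> C

C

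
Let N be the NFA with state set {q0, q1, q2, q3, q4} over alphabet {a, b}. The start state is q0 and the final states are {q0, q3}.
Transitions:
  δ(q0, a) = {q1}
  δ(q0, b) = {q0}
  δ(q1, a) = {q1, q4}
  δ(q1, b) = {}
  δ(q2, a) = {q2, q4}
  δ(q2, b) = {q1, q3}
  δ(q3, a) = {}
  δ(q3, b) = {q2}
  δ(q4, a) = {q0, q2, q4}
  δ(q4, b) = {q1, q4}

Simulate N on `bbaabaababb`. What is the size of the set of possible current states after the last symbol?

Start: {q0}
read b: {q0}
read b: {q0}
read a: {q1}
read a: {q1, q4}
read b: {q1, q4}
read a: {q0, q1, q2, q4}
read a: {q0, q1, q2, q4}
read b: {q0, q1, q3, q4}
read a: {q0, q1, q2, q4}
read b: {q0, q1, q3, q4}
read b: {q0, q1, q2, q4}
Final reachable set {q0, q1, q2, q4} has 4 states.

4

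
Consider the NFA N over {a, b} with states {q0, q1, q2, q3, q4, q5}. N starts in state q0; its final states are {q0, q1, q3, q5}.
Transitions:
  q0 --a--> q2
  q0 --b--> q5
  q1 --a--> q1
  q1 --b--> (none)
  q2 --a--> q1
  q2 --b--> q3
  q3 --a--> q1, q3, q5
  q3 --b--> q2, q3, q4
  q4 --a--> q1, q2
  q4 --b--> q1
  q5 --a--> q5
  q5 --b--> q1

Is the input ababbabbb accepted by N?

accepted

Start: {q0}
read a: {q2}
read b: {q3}
read a: {q1, q3, q5}
read b: {q1, q2, q3, q4}
read b: {q1, q2, q3, q4}
read a: {q1, q2, q3, q5}
read b: {q1, q2, q3, q4}
read b: {q1, q2, q3, q4}
read b: {q1, q2, q3, q4}
Reachable ∩ accepting = {q1, q3} — nonempty.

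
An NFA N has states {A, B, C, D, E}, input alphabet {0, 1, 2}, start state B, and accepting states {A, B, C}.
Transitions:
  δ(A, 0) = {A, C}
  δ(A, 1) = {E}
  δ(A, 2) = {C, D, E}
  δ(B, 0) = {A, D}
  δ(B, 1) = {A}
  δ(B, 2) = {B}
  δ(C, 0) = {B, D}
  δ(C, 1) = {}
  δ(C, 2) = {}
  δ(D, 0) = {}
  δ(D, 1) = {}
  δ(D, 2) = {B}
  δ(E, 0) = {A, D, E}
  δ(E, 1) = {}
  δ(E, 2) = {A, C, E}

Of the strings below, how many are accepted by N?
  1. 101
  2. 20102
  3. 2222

2

101: rejected
20102: accepted
2222: accepted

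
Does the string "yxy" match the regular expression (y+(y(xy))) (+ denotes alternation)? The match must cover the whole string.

yes

The right alternative (y(xy)) matches yxy.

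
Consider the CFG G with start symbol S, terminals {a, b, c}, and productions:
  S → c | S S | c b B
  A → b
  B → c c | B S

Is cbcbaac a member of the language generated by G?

no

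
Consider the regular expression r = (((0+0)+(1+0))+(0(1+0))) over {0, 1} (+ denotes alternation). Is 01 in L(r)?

yes

The right alternative (0(1+0)) matches 01.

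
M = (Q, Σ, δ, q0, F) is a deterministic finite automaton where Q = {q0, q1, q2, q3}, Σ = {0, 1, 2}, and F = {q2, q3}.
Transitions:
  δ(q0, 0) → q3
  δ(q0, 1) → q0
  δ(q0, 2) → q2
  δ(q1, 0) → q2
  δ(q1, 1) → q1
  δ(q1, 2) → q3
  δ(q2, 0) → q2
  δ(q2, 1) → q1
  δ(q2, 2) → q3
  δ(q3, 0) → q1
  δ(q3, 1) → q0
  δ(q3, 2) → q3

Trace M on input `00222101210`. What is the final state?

q0 --0--> q3
q3 --0--> q1
q1 --2--> q3
q3 --2--> q3
q3 --2--> q3
q3 --1--> q0
q0 --0--> q3
q3 --1--> q0
q0 --2--> q2
q2 --1--> q1
q1 --0--> q2

q2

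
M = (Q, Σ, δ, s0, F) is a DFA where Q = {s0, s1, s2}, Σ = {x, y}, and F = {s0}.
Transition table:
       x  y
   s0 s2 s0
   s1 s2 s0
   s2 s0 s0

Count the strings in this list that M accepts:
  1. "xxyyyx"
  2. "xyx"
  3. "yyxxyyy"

1

"xxyyyx": rejected
"xyx": rejected
"yyxxyyy": accepted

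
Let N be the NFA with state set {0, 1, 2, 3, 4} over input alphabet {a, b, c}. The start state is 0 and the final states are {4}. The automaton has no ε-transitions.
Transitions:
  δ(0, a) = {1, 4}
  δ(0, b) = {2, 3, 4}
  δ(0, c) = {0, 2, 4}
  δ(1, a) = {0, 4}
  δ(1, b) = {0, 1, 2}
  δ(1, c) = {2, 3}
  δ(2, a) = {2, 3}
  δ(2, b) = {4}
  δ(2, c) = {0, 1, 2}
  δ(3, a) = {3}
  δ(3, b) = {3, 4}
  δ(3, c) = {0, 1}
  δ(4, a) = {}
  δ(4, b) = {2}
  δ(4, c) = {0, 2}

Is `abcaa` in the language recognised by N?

accepted

Start: {0}
read a: {1, 4}
read b: {0, 1, 2}
read c: {0, 1, 2, 3, 4}
read a: {0, 1, 2, 3, 4}
read a: {0, 1, 2, 3, 4}
Reachable ∩ accepting = {4} — nonempty.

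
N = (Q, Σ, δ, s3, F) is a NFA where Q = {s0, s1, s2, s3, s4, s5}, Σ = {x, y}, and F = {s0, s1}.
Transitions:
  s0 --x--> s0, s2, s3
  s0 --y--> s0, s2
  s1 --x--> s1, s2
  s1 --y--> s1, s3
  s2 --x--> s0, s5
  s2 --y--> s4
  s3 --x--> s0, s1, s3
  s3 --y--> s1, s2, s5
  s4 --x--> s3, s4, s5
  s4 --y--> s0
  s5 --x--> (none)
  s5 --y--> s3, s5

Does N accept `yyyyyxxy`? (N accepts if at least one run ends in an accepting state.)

Start: {s3}
read y: {s1, s2, s5}
read y: {s1, s3, s4, s5}
read y: {s0, s1, s2, s3, s5}
read y: {s0, s1, s2, s3, s4, s5}
read y: {s0, s1, s2, s3, s4, s5}
read x: {s0, s1, s2, s3, s4, s5}
read x: {s0, s1, s2, s3, s4, s5}
read y: {s0, s1, s2, s3, s4, s5}
Reachable ∩ accepting = {s0, s1} — nonempty.

accepted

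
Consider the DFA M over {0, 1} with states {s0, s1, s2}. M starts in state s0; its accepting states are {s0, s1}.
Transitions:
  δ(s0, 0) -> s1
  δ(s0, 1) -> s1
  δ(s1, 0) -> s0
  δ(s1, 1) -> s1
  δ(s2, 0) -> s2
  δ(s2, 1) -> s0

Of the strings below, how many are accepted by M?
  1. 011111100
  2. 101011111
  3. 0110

011111100: accepted
101011111: accepted
0110: accepted

3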